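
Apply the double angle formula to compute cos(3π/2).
cos(3π/2) = cos²3π/4 - sin²3π/4 = 0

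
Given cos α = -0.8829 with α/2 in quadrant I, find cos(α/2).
cos(α/2) = ±√((1 + cos α)/2); positive since α/2 ∈ QI, so cos(α/2) = 0.242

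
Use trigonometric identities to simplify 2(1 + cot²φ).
2(1 + cot²φ) = 2(csc²φ) (using Pythagorean identity)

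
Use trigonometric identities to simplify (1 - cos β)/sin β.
(1 - cos β)/sin β = tan(β/2) (using Half angle)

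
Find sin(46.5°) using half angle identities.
sin(46.5°) = √((1 - cos 93°)/2) = 0.7254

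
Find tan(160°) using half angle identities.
tan(160°) = sin 320° / (1 + cos 320°) = -0.364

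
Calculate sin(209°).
sin(209°) = -0.4848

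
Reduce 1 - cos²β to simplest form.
1 - cos²β = sin²β (using Pythagorean identity)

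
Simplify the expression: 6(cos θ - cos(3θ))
6(cos θ - cos(3θ)) = 6(2 sin(2θ) sin θ) (using Sum-to-product)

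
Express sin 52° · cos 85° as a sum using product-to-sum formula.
sin 52° cos 85° = (1/2)[sin(52°+85°) + sin(52°-85°)]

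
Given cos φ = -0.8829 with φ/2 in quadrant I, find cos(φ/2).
cos(φ/2) = ±√((1 + cos φ)/2); positive since φ/2 ∈ QI, so cos(φ/2) = 0.242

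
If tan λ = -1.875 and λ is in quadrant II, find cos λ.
cos λ = -0.4706 (using tan²λ + 1 = sec²λ)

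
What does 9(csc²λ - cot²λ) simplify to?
9(csc²λ - cot²λ) = 9 (using Pythagorean identity)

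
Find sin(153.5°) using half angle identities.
sin(153.5°) = √((1 - cos 307°)/2) = 0.4462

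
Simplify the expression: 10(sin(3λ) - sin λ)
10(sin(3λ) - sin λ) = 10(2 cos(2λ) sin λ) (using Sum-to-product)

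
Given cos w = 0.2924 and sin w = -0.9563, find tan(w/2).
tan(w/2) = sin w / (1 + cos w) = -0.7399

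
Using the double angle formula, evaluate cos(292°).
cos(292°) = 1 - 2sin²146° = 0.3746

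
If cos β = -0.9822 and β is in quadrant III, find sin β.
sin β = -0.1878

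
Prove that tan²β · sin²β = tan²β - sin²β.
RHS = sin²β/cos²β - sin²β = sin²β(1/cos²β - 1) = sin²β · (1 - cos²β)/cos²β = sin²β · sin²β/cos²β = sin²β · tan²β = LHS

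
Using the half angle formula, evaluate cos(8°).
cos(8°) = √((1 + cos 16°)/2) = 0.9903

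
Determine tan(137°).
tan(137°) = -0.9325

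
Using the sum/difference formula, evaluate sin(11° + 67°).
sin(11° + 67°) = sin 11° cos 67° + cos 11° sin 67° = 0.9781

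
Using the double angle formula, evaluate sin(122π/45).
sin(122π/45) = 2 sin 61π/45 cos 61π/45 = 0.788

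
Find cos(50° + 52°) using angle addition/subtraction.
cos(50° + 52°) = cos 50° cos 52° - sin 50° sin 52° = -0.2079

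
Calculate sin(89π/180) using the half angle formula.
sin(89π/180) = √((1 - cos 89π/90)/2) = 0.9998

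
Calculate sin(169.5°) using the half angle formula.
sin(169.5°) = √((1 - cos 339°)/2) = 0.1822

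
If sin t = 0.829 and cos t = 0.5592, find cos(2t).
cos(2t) = cos²t - sin²t = -0.3745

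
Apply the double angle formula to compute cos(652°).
cos(652°) = cos²326° - sin²326° = 0.3746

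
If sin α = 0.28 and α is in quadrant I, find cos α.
cos α = 0.96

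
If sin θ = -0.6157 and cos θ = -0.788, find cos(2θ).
cos(2θ) = cos²θ - sin²θ = 0.2419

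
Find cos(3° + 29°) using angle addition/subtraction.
cos(3° + 29°) = cos 3° cos 29° - sin 3° sin 29° = 0.848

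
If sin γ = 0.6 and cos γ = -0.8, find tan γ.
tan γ = sin γ / cos γ = -0.75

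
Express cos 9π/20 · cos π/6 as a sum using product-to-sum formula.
cos 9π/20 cos π/6 = (1/2)[cos(9π/20-π/6) + cos(9π/20+π/6)]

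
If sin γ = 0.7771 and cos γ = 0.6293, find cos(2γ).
cos(2γ) = cos²γ - sin²γ = -0.2079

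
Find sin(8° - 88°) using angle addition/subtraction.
sin(8° - 88°) = sin 8° cos 88° - cos 8° sin 88° = -0.9848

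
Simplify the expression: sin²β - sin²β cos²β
sin²β - sin²β cos²β = sin⁴β (using Factoring)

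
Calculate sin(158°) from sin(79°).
sin(158°) = 2 sin 79° cos 79° = 0.3746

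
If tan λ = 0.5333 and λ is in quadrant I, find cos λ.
cos λ = 0.8824 (using tan²λ + 1 = sec²λ)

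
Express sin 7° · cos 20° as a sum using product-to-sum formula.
sin 7° cos 20° = (1/2)[sin(7°+20°) + sin(7°-20°)]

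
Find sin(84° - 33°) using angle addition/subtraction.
sin(84° - 33°) = sin 84° cos 33° - cos 84° sin 33° = 0.7771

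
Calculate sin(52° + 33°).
sin(52° + 33°) = sin 52° cos 33° + cos 52° sin 33° = 0.9962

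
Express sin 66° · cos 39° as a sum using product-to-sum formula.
sin 66° cos 39° = (1/2)[sin(66°+39°) + sin(66°-39°)]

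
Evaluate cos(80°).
cos(80°) = 0.1736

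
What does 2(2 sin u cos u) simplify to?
2(2 sin u cos u) = 2(sin(2u)) (using Double angle)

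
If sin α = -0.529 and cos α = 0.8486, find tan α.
tan α = sin α / cos α = -0.6234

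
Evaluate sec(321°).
sec(321°) = 1.287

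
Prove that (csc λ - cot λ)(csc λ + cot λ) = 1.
LHS = csc²λ - cot²λ = (1 + cot²λ) - cot²λ = 1 = RHS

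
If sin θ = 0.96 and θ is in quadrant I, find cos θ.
cos θ = 0.28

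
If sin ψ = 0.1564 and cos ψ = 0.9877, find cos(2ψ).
cos(2ψ) = cos²ψ - sin²ψ = 0.9511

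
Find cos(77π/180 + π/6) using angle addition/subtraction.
cos(77π/180 + π/6) = cos 77π/180 cos π/6 - sin 77π/180 sin π/6 = -0.2924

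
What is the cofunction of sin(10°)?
sin(10°) = cos(90° - 10°) = cos(80°)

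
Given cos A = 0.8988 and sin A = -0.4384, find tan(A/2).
tan(A/2) = sin A / (1 + cos A) = -0.2309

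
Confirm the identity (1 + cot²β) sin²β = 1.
LHS = csc²β · sin²β = (1/sin²β) · sin²β = 1 = RHS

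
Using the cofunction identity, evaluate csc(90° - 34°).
csc(90° - 34°) = sec(34°) = 1.206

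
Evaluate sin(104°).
sin(104°) = 0.9703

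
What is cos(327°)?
cos(327°) = 0.8387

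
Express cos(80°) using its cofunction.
cos(80°) = sin(90° - 80°) = sin(10°)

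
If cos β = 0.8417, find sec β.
sec β = 1/cos β = 1.188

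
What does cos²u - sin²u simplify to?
cos²u - sin²u = cos(2u) (using Double angle)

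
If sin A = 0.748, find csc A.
csc A = 1/sin A = 1.337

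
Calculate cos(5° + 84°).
cos(5° + 84°) = cos 5° cos 84° - sin 5° sin 84° = 0.01745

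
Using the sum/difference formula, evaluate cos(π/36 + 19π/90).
cos(π/36 + 19π/90) = cos π/36 cos 19π/90 - sin π/36 sin 19π/90 = 0.7314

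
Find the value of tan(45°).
tan(45°) = 1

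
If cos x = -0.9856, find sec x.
sec x = 1/cos x = -1.015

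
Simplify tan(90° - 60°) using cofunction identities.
tan(90° - 60°) = cot(60°)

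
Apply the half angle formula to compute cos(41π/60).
cos(41π/60) = -√((1 + cos 41π/30)/2) = -0.5446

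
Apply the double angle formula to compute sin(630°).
sin(630°) = 2 sin 315° cos 315° = -1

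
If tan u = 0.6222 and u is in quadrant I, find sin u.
sin u = 0.5283 (using tan²u + 1 = sec²u)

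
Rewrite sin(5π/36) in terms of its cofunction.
sin(5π/36) = cos(π/2 - 5π/36) = cos(13π/36)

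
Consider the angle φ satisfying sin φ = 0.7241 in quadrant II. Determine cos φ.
cos φ = ±√(1 - sin²φ) = -0.6897 (negative in QII)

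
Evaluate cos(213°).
cos(213°) = -0.8387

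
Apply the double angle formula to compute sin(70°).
sin(70°) = 2 sin 35° cos 35° = 0.9397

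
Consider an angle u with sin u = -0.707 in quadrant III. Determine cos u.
cos u = ±√(1 - sin²u) = -0.7072 (negative in QIII)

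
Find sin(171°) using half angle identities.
sin(171°) = √((1 - cos 342°)/2) = 0.1564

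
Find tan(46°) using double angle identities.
tan(46°) = 2 tan 23° / (1 - tan²23°) = 1.036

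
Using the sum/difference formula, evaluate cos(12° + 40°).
cos(12° + 40°) = cos 12° cos 40° - sin 12° sin 40° = 0.6157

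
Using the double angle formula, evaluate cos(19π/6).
cos(19π/6) = cos²19π/12 - sin²19π/12 = -√3/2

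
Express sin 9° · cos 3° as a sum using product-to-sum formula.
sin 9° cos 3° = (1/2)[sin(9°+3°) + sin(9°-3°)]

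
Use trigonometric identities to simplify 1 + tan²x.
1 + tan²x = sec²x (using Pythagorean identity)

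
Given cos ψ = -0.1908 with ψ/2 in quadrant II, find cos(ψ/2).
cos(ψ/2) = ±√((1 + cos ψ)/2); negative since ψ/2 ∈ QII, so cos(ψ/2) = -0.6361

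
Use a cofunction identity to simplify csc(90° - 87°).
csc(90° - 87°) = sec(87°)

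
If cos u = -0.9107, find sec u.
sec u = 1/cos u = -1.098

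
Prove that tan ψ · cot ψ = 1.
LHS = (sin ψ/cos ψ) · (cos ψ/sin ψ) = 1 = RHS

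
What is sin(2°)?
sin(2°) = 0.0349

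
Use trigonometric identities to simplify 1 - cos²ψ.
1 - cos²ψ = sin²ψ (using Pythagorean identity)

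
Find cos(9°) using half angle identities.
cos(9°) = √((1 + cos 18°)/2) = 0.9877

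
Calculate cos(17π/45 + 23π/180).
cos(17π/45 + 23π/180) = cos 17π/45 cos 23π/180 - sin 17π/45 sin 23π/180 = -0.01745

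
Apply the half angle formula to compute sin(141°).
sin(141°) = √((1 - cos 282°)/2) = 0.6293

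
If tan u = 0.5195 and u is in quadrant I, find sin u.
sin u = 0.461 (using tan²u + 1 = sec²u)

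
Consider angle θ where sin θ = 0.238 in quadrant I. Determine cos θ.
cos θ = √(1 - sin²θ) = 0.9713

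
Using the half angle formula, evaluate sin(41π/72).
sin(41π/72) = √((1 - cos 41π/36)/2) = 0.9763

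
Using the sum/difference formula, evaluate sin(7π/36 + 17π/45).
sin(7π/36 + 17π/45) = sin 7π/36 cos 17π/45 + cos 7π/36 sin 17π/45 = 0.9744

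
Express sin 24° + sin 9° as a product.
sin 24° + sin 9° = 2 sin(16.5°) cos(7.5°)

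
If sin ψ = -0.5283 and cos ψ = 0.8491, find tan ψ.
tan ψ = sin ψ / cos ψ = -0.6222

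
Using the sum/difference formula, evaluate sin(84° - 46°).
sin(84° - 46°) = sin 84° cos 46° - cos 84° sin 46° = 0.6157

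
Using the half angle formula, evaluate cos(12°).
cos(12°) = √((1 + cos 24°)/2) = 0.9781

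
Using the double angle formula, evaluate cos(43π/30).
cos(43π/30) = cos²43π/60 - sin²43π/60 = -0.2079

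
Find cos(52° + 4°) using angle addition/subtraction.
cos(52° + 4°) = cos 52° cos 4° - sin 52° sin 4° = 0.5592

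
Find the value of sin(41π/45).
sin(41π/45) = 0.2756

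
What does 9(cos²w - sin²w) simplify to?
9(cos²w - sin²w) = 9(cos(2w)) (using Double angle)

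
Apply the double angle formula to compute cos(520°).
cos(520°) = cos²260° - sin²260° = -0.9397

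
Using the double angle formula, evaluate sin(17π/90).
sin(17π/90) = 2 sin 17π/180 cos 17π/180 = 0.5592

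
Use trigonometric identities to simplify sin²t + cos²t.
sin²t + cos²t = 1 (using Pythagorean identity)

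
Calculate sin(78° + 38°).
sin(78° + 38°) = sin 78° cos 38° + cos 78° sin 38° = 0.8988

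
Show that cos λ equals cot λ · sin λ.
RHS = (cos λ/sin λ) · sin λ = cos λ = LHS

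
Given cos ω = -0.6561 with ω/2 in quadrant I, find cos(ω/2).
cos(ω/2) = ±√((1 + cos ω)/2); positive since ω/2 ∈ QI, so cos(ω/2) = 0.4147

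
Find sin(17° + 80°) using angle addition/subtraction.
sin(17° + 80°) = sin 17° cos 80° + cos 17° sin 80° = 0.9925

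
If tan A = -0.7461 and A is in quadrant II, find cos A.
cos A = -0.8015 (using tan²A + 1 = sec²A)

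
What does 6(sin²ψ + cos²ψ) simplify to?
6(sin²ψ + cos²ψ) = 6 (using Pythagorean identity)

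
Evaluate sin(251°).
sin(251°) = -0.9455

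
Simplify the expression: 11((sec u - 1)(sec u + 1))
11((sec u - 1)(sec u + 1)) = 11(tan²u) (using Diff. of squares)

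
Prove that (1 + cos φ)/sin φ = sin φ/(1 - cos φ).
RHS = sin φ(1 + cos φ) / ((1 - cos φ)(1 + cos φ)) = sin φ(1 + cos φ) / (1 - cos²φ) = sin φ(1 + cos φ) / sin²φ = (1 + cos φ)/sin φ = LHS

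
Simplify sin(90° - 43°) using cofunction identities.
sin(90° - 43°) = cos(43°)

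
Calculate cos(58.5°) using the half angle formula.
cos(58.5°) = √((1 + cos 117°)/2) = 0.5225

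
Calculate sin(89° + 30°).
sin(89° + 30°) = sin 89° cos 30° + cos 89° sin 30° = 0.8746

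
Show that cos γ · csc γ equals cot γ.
LHS = cos γ · (1/sin γ) = cos γ/sin γ = cot γ = RHS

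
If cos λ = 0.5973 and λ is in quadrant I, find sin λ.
sin λ = 0.802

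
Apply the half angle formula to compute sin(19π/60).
sin(19π/60) = √((1 - cos 19π/30)/2) = 0.8387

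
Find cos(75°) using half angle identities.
cos(75°) = √((1 + cos 150°)/2) = (√6-√2)/4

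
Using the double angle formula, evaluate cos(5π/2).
cos(5π/2) = cos²5π/4 - sin²5π/4 = 0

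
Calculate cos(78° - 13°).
cos(78° - 13°) = cos 78° cos 13° + sin 78° sin 13° = 0.4226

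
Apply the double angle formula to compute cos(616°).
cos(616°) = cos²308° - sin²308° = -0.2419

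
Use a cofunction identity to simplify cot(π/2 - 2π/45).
cot(π/2 - 2π/45) = tan(2π/45)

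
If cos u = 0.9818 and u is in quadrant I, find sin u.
sin u = 0.1899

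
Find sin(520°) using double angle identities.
sin(520°) = 2 sin 260° cos 260° = 0.342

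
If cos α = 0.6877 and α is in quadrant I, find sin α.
sin α = 0.726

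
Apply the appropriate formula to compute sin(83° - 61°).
sin(83° - 61°) = sin 83° cos 61° - cos 83° sin 61° = 0.3746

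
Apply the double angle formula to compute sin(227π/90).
sin(227π/90) = 2 sin 227π/180 cos 227π/180 = 0.9976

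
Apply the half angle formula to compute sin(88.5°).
sin(88.5°) = √((1 - cos 177°)/2) = 0.9997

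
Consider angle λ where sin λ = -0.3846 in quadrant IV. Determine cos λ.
cos λ = √(1 - sin²λ) = 0.9231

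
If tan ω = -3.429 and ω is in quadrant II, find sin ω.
sin ω = 0.96 (using tan²ω + 1 = sec²ω)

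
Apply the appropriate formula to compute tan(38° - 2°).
tan(38° - 2°) = (tan 38° - tan 2°)/(1 + tan 38° tan 2°) = 0.7265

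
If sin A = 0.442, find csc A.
csc A = 1/sin A = 2.262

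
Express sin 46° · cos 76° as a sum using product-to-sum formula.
sin 46° cos 76° = (1/2)[sin(46°+76°) + sin(46°-76°)]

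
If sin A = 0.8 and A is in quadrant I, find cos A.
cos A = 0.6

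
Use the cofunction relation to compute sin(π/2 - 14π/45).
sin(π/2 - 14π/45) = cos(14π/45) = 0.5592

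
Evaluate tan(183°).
tan(183°) = 0.05241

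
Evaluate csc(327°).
csc(327°) = -1.836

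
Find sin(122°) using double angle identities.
sin(122°) = 2 sin 61° cos 61° = 0.848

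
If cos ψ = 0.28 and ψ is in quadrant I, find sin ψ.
sin ψ = 0.96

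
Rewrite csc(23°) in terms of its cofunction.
csc(23°) = sec(90° - 23°) = sec(67°)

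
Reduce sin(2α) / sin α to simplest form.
sin(2α) / sin α = 2 cos α (using Double angle)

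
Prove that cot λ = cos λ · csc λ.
RHS = cos λ · (1/sin λ) = cos λ/sin λ = cot λ = LHS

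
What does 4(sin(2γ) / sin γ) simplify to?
4(sin(2γ) / sin γ) = 4(2 cos γ) (using Double angle)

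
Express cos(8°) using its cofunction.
cos(8°) = sin(90° - 8°) = sin(82°)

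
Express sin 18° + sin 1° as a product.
sin 18° + sin 1° = 2 sin(9.5°) cos(8.5°)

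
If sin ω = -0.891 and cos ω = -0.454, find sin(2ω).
sin(2ω) = 2 sin ω cos ω = 0.809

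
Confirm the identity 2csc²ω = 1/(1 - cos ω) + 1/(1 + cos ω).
RHS = [(1 + cos ω) + (1 - cos ω)] / [(1 - cos ω)(1 + cos ω)] = 2/(1 - cos²ω) = 2/sin²ω = 2csc²ω = LHS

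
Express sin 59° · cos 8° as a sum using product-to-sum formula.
sin 59° cos 8° = (1/2)[sin(59°+8°) + sin(59°-8°)]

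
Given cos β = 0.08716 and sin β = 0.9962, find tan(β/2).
tan(β/2) = sin β / (1 + cos β) = 0.9163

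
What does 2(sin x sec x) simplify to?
2(sin x sec x) = 2(tan x) (using Reciprocal + quotient)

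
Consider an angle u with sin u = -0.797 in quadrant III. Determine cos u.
cos u = ±√(1 - sin²u) = -0.604 (negative in QIII)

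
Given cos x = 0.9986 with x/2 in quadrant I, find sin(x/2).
sin(x/2) = ±√((1 - cos x)/2); positive since x/2 ∈ QI, so sin(x/2) = 0.02646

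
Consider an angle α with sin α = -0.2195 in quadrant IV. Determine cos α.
cos α = √(1 - sin²α) = 0.9756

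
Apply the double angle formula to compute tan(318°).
tan(318°) = 2 tan 159° / (1 - tan²159°) = -0.9004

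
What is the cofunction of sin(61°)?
sin(61°) = cos(90° - 61°) = cos(29°)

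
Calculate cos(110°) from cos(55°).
cos(110°) = cos²55° - sin²55° = -0.342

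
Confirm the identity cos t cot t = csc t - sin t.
RHS = 1/sin t - sin t = (1 - sin²t)/sin t = cos²t/sin t = cos t · (cos t/sin t) = cos t cot t = LHS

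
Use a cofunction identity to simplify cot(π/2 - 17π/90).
cot(π/2 - 17π/90) = tan(17π/90)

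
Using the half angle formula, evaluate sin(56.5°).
sin(56.5°) = √((1 - cos 113°)/2) = 0.8339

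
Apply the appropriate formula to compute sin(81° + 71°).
sin(81° + 71°) = sin 81° cos 71° + cos 81° sin 71° = 0.4695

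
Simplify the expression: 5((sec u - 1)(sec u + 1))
5((sec u - 1)(sec u + 1)) = 5(tan²u) (using Diff. of squares)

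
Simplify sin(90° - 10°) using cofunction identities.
sin(90° - 10°) = cos(10°)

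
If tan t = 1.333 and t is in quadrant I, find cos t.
cos t = 0.6001 (using tan²t + 1 = sec²t)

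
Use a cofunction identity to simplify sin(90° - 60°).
sin(90° - 60°) = cos(60°)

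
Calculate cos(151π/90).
cos(151π/90) = 0.5299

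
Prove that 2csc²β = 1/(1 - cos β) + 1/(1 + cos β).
RHS = [(1 + cos β) + (1 - cos β)] / [(1 - cos β)(1 + cos β)] = 2/(1 - cos²β) = 2/sin²β = 2csc²β = LHS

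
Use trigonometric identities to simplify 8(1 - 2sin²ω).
8(1 - 2sin²ω) = 8(cos(2ω)) (using Double angle)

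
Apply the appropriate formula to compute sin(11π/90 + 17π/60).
sin(11π/90 + 17π/60) = sin 11π/90 cos 17π/60 + cos 11π/90 sin 17π/60 = 0.9563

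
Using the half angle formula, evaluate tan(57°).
tan(57°) = sin 114° / (1 + cos 114°) = 1.54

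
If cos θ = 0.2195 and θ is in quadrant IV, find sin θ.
sin θ = -0.9756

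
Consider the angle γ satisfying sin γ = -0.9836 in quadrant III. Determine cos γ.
cos γ = ±√(1 - sin²γ) = -0.1804 (negative in QIII)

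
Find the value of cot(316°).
cot(316°) = -1.036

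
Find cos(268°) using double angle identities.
cos(268°) = cos²134° - sin²134° = -0.0349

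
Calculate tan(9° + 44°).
tan(9° + 44°) = (tan 9° + tan 44°)/(1 - tan 9° tan 44°) = 1.327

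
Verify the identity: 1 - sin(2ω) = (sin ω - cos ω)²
RHS = sin²ω - 2 sin ω cos ω + cos²ω = (sin²ω + cos²ω) - 2 sin ω cos ω = 1 - sin(2ω) = LHS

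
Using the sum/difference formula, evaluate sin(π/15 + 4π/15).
sin(π/15 + 4π/15) = sin π/15 cos 4π/15 + cos π/15 sin 4π/15 = √3/2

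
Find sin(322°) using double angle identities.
sin(322°) = 2 sin 161° cos 161° = -0.6157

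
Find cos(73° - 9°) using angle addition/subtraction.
cos(73° - 9°) = cos 73° cos 9° + sin 73° sin 9° = 0.4384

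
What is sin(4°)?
sin(4°) = 0.06976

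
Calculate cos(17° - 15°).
cos(17° - 15°) = cos 17° cos 15° + sin 17° sin 15° = 0.9994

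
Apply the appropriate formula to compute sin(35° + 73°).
sin(35° + 73°) = sin 35° cos 73° + cos 35° sin 73° = 0.9511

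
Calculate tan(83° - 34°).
tan(83° - 34°) = (tan 83° - tan 34°)/(1 + tan 83° tan 34°) = 1.15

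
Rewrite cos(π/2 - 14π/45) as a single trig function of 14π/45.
cos(π/2 - 14π/45) = sin(14π/45)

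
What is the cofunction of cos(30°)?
cos(30°) = sin(90° - 30°) = sin(60°)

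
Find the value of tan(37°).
tan(37°) = 0.7536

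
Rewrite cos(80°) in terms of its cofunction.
cos(80°) = sin(90° - 80°) = sin(10°)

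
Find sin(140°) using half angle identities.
sin(140°) = √((1 - cos 280°)/2) = 0.6428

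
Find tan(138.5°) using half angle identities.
tan(138.5°) = sin 277° / (1 + cos 277°) = -0.8847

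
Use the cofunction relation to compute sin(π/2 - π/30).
sin(π/2 - π/30) = cos(π/30) = 0.9945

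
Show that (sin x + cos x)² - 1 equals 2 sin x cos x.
LHS = sin²x + 2 sin x cos x + cos²x - 1 = (sin²x + cos²x) + 2 sin x cos x - 1 = 1 + 2 sin x cos x - 1 = 2 sin x cos x = RHS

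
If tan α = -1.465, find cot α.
cot α = 1/tan α = -0.6826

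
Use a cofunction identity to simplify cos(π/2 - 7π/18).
cos(π/2 - 7π/18) = sin(7π/18)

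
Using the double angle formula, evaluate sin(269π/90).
sin(269π/90) = 2 sin 269π/180 cos 269π/180 = 0.0349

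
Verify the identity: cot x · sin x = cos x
LHS = (cos x/sin x) · sin x = cos x = RHS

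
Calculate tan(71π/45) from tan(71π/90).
tan(71π/45) = 2 tan 71π/90 / (1 - tan²71π/90) = -4.011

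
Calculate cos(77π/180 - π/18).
cos(77π/180 - π/18) = cos 77π/180 cos π/18 + sin 77π/180 sin π/18 = 0.3907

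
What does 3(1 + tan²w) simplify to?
3(1 + tan²w) = 3(sec²w) (using Pythagorean identity)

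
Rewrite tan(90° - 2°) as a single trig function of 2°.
tan(90° - 2°) = cot(2°)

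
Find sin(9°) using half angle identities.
sin(9°) = √((1 - cos 18°)/2) = 0.1564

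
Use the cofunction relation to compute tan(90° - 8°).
tan(90° - 8°) = cot(8°) = 7.115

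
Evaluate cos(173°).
cos(173°) = -0.9925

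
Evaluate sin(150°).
sin(150°) = 1/2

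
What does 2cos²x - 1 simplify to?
2cos²x - 1 = cos(2x) (using Double angle)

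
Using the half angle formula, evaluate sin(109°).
sin(109°) = √((1 - cos 218°)/2) = 0.9455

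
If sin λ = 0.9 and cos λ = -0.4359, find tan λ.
tan λ = sin λ / cos λ = -2.065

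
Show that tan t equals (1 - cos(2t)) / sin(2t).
RHS = 2sin²t / (2 sin t cos t) = sin t/cos t = tan t = LHS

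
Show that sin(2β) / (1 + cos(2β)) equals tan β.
LHS = 2 sin β cos β / (2cos²β) = sin β/cos β = tan β = RHS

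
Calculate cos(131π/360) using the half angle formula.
cos(131π/360) = √((1 + cos 131π/180)/2) = 0.4147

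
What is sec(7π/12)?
sec(7π/12) = -3.864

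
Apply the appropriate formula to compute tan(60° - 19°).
tan(60° - 19°) = (tan 60° - tan 19°)/(1 + tan 60° tan 19°) = 0.8693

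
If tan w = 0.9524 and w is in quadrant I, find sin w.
sin w = 0.6897 (using tan²w + 1 = sec²w)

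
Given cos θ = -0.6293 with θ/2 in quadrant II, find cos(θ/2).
cos(θ/2) = ±√((1 + cos θ)/2); negative since θ/2 ∈ QII, so cos(θ/2) = -0.4305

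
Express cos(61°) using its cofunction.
cos(61°) = sin(90° - 61°) = sin(29°)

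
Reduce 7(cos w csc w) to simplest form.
7(cos w csc w) = 7(cot w) (using Reciprocal + quotient)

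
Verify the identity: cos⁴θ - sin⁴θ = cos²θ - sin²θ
LHS = (cos²θ - sin²θ)(cos²θ + sin²θ) = (cos²θ - sin²θ) · 1 = cos²θ - sin²θ = RHS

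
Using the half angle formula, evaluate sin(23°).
sin(23°) = √((1 - cos 46°)/2) = 0.3907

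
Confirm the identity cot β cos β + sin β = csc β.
LHS = cos²β/sin β + sin β = (cos²β + sin²β)/sin β = 1/sin β = csc β = RHS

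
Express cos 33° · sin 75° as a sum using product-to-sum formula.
cos 33° sin 75° = (1/2)[sin(33°+75°) - sin(33°-75°)]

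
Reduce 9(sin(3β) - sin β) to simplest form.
9(sin(3β) - sin β) = 9(2 cos(2β) sin β) (using Sum-to-product)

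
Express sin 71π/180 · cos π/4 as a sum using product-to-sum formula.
sin 71π/180 cos π/4 = (1/2)[sin(71π/180+π/4) + sin(71π/180-π/4)]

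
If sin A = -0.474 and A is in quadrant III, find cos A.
cos A = -0.8805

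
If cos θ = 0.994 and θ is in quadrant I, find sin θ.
sin θ = 0.1094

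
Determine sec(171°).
sec(171°) = -1.012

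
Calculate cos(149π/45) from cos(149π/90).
cos(149π/45) = cos²149π/90 - sin²149π/90 = -0.5592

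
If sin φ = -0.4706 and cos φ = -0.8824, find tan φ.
tan φ = sin φ / cos φ = 0.5333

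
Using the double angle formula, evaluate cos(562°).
cos(562°) = cos²281° - sin²281° = -0.9272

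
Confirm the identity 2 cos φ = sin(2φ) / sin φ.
RHS = 2 sin φ cos φ / sin φ = 2 cos φ = LHS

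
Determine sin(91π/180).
sin(91π/180) = 0.9998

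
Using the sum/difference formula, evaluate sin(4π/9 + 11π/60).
sin(4π/9 + 11π/60) = sin 4π/9 cos 11π/60 + cos 4π/9 sin 11π/60 = 0.9205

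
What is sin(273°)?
sin(273°) = -0.9986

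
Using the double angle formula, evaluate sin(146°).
sin(146°) = 2 sin 73° cos 73° = 0.5592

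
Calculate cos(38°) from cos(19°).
cos(38°) = cos²19° - sin²19° = 0.788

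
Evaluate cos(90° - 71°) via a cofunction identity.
cos(90° - 71°) = sin(71°) = 0.9455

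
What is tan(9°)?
tan(9°) = 0.1584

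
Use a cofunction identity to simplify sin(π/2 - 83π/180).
sin(π/2 - 83π/180) = cos(83π/180)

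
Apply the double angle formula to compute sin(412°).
sin(412°) = 2 sin 206° cos 206° = 0.788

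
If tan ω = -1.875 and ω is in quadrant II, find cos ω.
cos ω = -0.4706 (using tan²ω + 1 = sec²ω)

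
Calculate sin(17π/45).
sin(17π/45) = 0.9272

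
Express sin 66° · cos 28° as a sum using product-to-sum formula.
sin 66° cos 28° = (1/2)[sin(66°+28°) + sin(66°-28°)]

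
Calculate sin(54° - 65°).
sin(54° - 65°) = sin 54° cos 65° - cos 54° sin 65° = -0.1908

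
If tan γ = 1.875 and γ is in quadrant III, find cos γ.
cos γ = -0.4706 (using tan²γ + 1 = sec²γ)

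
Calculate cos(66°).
cos(66°) = 0.4067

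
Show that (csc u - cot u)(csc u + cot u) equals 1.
LHS = csc²u - cot²u = (1 + cot²u) - cot²u = 1 = RHS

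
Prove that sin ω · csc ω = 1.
LHS = sin ω · (1/sin ω) = 1 = RHS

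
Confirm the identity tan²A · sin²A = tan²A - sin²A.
RHS = sin²A/cos²A - sin²A = sin²A(1/cos²A - 1) = sin²A · (1 - cos²A)/cos²A = sin²A · sin²A/cos²A = sin²A · tan²A = LHS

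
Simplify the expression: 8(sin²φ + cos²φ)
8(sin²φ + cos²φ) = 8 (using Pythagorean identity)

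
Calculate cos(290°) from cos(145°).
cos(290°) = 1 - 2sin²145° = 0.342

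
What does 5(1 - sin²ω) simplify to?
5(1 - sin²ω) = 5(cos²ω) (using Pythagorean identity)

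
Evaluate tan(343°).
tan(343°) = -0.3057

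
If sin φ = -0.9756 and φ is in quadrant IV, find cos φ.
cos φ = 0.2196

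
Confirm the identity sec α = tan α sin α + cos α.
RHS = sin²α/cos α + cos α = (sin²α + cos²α)/cos α = 1/cos α = sec α = LHS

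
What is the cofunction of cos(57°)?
cos(57°) = sin(90° - 57°) = sin(33°)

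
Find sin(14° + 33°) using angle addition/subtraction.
sin(14° + 33°) = sin 14° cos 33° + cos 14° sin 33° = 0.7314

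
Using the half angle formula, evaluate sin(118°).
sin(118°) = √((1 - cos 236°)/2) = 0.8829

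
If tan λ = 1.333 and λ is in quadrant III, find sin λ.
sin λ = -0.7999 (using tan²λ + 1 = sec²λ)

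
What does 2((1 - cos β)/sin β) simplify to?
2((1 - cos β)/sin β) = 2(tan(β/2)) (using Half angle)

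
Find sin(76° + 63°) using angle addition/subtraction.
sin(76° + 63°) = sin 76° cos 63° + cos 76° sin 63° = 0.6561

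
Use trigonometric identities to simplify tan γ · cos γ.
tan γ · cos γ = sin γ (using Quotient identity)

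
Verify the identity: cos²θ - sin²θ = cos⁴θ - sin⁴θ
RHS = (cos²θ - sin²θ)(cos²θ + sin²θ) = (cos²θ - sin²θ) · 1 = cos²θ - sin²θ = LHS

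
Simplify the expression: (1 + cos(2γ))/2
(1 + cos(2γ))/2 = cos²γ (using Power reduction)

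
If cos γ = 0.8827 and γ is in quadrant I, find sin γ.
sin γ = 0.4699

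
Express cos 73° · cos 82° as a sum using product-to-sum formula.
cos 73° cos 82° = (1/2)[cos(73°-82°) + cos(73°+82°)]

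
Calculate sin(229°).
sin(229°) = -0.7547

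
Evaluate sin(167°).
sin(167°) = 0.225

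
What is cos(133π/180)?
cos(133π/180) = -0.682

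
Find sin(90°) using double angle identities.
sin(90°) = 2 sin 45° cos 45° = 1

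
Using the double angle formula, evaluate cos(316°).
cos(316°) = cos²158° - sin²158° = 0.7193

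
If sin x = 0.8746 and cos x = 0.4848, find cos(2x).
cos(2x) = cos²x - sin²x = -0.5299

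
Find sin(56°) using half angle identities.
sin(56°) = √((1 - cos 112°)/2) = 0.829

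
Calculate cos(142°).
cos(142°) = -0.788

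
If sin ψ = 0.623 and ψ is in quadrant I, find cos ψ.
cos ψ = 0.7822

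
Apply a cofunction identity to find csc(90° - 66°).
csc(90° - 66°) = sec(66°) = 2.459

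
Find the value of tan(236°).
tan(236°) = 1.483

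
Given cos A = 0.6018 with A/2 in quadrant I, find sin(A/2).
sin(A/2) = ±√((1 - cos A)/2); positive since A/2 ∈ QI, so sin(A/2) = 0.4462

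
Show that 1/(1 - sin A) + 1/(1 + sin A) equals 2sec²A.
LHS = [(1 + sin A) + (1 - sin A)] / [(1 - sin A)(1 + sin A)] = 2/(1 - sin²A) = 2/cos²A = 2sec²A = RHS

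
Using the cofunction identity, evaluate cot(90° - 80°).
cot(90° - 80°) = tan(80°) = 5.671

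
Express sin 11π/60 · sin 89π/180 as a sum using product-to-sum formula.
sin 11π/60 sin 89π/180 = (1/2)[cos(11π/60-89π/180) - cos(11π/60+89π/180)]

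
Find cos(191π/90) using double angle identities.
cos(191π/90) = 1 - 2sin²191π/180 = 0.9272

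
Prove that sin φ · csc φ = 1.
LHS = sin φ · (1/sin φ) = 1 = RHS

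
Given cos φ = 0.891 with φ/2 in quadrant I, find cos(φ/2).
cos(φ/2) = ±√((1 + cos φ)/2); positive since φ/2 ∈ QI, so cos(φ/2) = 0.9724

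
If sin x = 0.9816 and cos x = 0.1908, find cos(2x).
cos(2x) = cos²x - sin²x = -0.9271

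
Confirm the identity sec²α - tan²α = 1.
LHS = 1/cos²α - sin²α/cos²α = (1 - sin²α)/cos²α = cos²α/cos²α = 1 = RHS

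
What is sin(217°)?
sin(217°) = -0.6018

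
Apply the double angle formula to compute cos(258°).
cos(258°) = cos²129° - sin²129° = -0.2079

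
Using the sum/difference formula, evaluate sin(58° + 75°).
sin(58° + 75°) = sin 58° cos 75° + cos 58° sin 75° = 0.7314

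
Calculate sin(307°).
sin(307°) = -0.7986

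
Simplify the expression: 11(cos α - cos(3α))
11(cos α - cos(3α)) = 11(2 sin(2α) sin α) (using Sum-to-product)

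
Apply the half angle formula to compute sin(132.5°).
sin(132.5°) = √((1 - cos 265°)/2) = 0.7373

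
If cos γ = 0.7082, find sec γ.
sec γ = 1/cos γ = 1.412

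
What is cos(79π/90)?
cos(79π/90) = -0.9272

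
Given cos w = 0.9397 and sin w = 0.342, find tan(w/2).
tan(w/2) = sin w / (1 + cos w) = 0.1763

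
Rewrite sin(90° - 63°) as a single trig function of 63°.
sin(90° - 63°) = cos(63°)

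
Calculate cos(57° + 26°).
cos(57° + 26°) = cos 57° cos 26° - sin 57° sin 26° = 0.1219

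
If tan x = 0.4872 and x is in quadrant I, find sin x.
sin x = 0.438 (using tan²x + 1 = sec²x)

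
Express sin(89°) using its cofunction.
sin(89°) = cos(90° - 89°) = cos(1°)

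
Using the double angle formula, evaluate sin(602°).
sin(602°) = 2 sin 301° cos 301° = -0.8829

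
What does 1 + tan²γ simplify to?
1 + tan²γ = sec²γ (using Pythagorean identity)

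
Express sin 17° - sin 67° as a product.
sin 17° - sin 67° = 2 cos(42°) sin(-25°)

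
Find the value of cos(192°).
cos(192°) = -0.9781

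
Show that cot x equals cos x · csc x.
RHS = cos x · (1/sin x) = cos x/sin x = cot x = LHS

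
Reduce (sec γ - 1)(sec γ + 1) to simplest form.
(sec γ - 1)(sec γ + 1) = tan²γ (using Diff. of squares)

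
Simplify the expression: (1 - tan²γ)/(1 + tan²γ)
(1 - tan²γ)/(1 + tan²γ) = cos(2γ) (using Double angle)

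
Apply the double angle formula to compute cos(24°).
cos(24°) = cos²12° - sin²12° = 0.9135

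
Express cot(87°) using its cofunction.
cot(87°) = tan(90° - 87°) = tan(3°)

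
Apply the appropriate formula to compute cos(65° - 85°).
cos(65° - 85°) = cos 65° cos 85° + sin 65° sin 85° = 0.9397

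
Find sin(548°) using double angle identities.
sin(548°) = 2 sin 274° cos 274° = -0.1392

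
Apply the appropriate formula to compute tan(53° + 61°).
tan(53° + 61°) = (tan 53° + tan 61°)/(1 - tan 53° tan 61°) = -2.246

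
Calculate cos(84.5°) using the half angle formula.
cos(84.5°) = √((1 + cos 169°)/2) = 0.09585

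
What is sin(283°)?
sin(283°) = -0.9744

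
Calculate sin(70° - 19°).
sin(70° - 19°) = sin 70° cos 19° - cos 70° sin 19° = 0.7771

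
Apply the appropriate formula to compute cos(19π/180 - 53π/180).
cos(19π/180 - 53π/180) = cos 19π/180 cos 53π/180 + sin 19π/180 sin 53π/180 = 0.829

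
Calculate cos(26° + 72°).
cos(26° + 72°) = cos 26° cos 72° - sin 26° sin 72° = -0.1392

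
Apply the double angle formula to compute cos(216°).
cos(216°) = cos²108° - sin²108° = -0.809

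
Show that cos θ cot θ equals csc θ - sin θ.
RHS = 1/sin θ - sin θ = (1 - sin²θ)/sin θ = cos²θ/sin θ = cos θ · (cos θ/sin θ) = cos θ cot θ = LHS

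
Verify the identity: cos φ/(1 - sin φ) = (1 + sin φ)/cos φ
RHS = (1 + sin φ)(1 - sin φ) / (cos φ(1 - sin φ)) = (1 - sin²φ) / (cos φ(1 - sin φ)) = cos²φ / (cos φ(1 - sin φ)) = cos φ/(1 - sin φ) = LHS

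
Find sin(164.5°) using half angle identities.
sin(164.5°) = √((1 - cos 329°)/2) = 0.2672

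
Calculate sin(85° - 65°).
sin(85° - 65°) = sin 85° cos 65° - cos 85° sin 65° = 0.342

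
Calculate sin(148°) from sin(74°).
sin(148°) = 2 sin 74° cos 74° = 0.5299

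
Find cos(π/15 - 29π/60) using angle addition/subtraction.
cos(π/15 - 29π/60) = cos π/15 cos 29π/60 + sin π/15 sin 29π/60 = (√6-√2)/4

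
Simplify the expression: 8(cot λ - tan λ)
8(cot λ - tan λ) = 8(2 cot(2λ)) (using Double angle)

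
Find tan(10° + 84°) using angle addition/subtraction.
tan(10° + 84°) = (tan 10° + tan 84°)/(1 - tan 10° tan 84°) = -14.3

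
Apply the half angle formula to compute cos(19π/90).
cos(19π/90) = √((1 + cos 19π/45)/2) = 0.788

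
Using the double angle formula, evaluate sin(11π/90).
sin(11π/90) = 2 sin 11π/180 cos 11π/180 = 0.3746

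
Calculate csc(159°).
csc(159°) = 2.79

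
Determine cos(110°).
cos(110°) = -0.342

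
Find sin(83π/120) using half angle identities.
sin(83π/120) = √((1 - cos 83π/60)/2) = 0.8241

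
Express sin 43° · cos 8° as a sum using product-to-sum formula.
sin 43° cos 8° = (1/2)[sin(43°+8°) + sin(43°-8°)]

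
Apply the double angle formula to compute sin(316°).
sin(316°) = 2 sin 158° cos 158° = -0.6947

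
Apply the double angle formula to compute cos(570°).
cos(570°) = 1 - 2sin²285° = -√3/2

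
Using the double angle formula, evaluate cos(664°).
cos(664°) = 2cos²332° - 1 = 0.5592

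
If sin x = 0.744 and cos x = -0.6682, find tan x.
tan x = sin x / cos x = -1.113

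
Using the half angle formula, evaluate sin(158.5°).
sin(158.5°) = √((1 - cos 317°)/2) = 0.3665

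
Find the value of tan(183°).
tan(183°) = 0.05241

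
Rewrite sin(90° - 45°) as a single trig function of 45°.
sin(90° - 45°) = cos(45°)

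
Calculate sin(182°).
sin(182°) = -0.0349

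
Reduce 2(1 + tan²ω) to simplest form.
2(1 + tan²ω) = 2(sec²ω) (using Pythagorean identity)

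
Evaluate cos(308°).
cos(308°) = 0.6157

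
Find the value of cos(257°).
cos(257°) = -0.225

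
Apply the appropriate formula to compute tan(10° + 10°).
tan(10° + 10°) = (tan 10° + tan 10°)/(1 - tan 10° tan 10°) = 0.364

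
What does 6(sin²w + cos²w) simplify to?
6(sin²w + cos²w) = 6 (using Pythagorean identity)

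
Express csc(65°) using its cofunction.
csc(65°) = sec(90° - 65°) = sec(25°)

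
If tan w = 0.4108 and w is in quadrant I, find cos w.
cos w = 0.925 (using tan²w + 1 = sec²w)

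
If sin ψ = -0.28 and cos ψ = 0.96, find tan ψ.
tan ψ = sin ψ / cos ψ = -0.2917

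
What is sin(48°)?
sin(48°) = 0.7431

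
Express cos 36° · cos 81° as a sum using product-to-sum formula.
cos 36° cos 81° = (1/2)[cos(36°-81°) + cos(36°+81°)]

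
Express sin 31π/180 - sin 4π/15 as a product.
sin 31π/180 - sin 4π/15 = 2 cos(79π/360) sin(-17π/360)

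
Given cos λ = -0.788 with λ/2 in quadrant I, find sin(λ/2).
sin(λ/2) = ±√((1 - cos λ)/2); positive since λ/2 ∈ QI, so sin(λ/2) = 0.9455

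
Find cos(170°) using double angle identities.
cos(170°) = cos²85° - sin²85° = -0.9848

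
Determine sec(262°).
sec(262°) = -7.185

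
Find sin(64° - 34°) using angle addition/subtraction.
sin(64° - 34°) = sin 64° cos 34° - cos 64° sin 34° = 1/2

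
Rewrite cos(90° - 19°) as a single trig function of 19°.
cos(90° - 19°) = sin(19°)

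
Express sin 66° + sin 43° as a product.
sin 66° + sin 43° = 2 sin(54.5°) cos(11.5°)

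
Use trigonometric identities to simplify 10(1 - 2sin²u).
10(1 - 2sin²u) = 10(cos(2u)) (using Double angle)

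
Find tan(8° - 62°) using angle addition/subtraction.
tan(8° - 62°) = (tan 8° - tan 62°)/(1 + tan 8° tan 62°) = -1.376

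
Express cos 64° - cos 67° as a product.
cos 64° - cos 67° = -2 sin(65.5°) sin(-1.5°)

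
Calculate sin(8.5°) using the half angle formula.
sin(8.5°) = √((1 - cos 17°)/2) = 0.1478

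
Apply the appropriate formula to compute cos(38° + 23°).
cos(38° + 23°) = cos 38° cos 23° - sin 38° sin 23° = 0.4848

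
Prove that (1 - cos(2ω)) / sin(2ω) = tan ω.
LHS = 2sin²ω / (2 sin ω cos ω) = sin ω/cos ω = tan ω = RHS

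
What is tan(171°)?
tan(171°) = -0.1584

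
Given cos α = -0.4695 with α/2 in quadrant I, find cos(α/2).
cos(α/2) = ±√((1 + cos α)/2); positive since α/2 ∈ QI, so cos(α/2) = 0.515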